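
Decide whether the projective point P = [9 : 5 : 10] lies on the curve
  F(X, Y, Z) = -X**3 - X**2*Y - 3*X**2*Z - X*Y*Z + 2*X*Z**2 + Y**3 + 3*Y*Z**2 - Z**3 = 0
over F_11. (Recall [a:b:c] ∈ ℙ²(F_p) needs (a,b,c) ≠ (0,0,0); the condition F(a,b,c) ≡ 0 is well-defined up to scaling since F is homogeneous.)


F(9,5,10) ≡ 6 (mod 11); P is NOT on the curve.

Evaluate F(9, 5, 10) term-by-term (mod 11).
  -X**3 ↦ -1·729·1·1 = -729
  -X**2*Y ↦ -1·81·5·1 = -405
  -3*X**2*Z ↦ -3·81·1·10 = -2430
  -X*Y*Z ↦ -1·9·5·10 = -450
  2*X*Z**2 ↦ 2·9·1·100 = 1800
  Y**3 ↦ 1·1·125·1 = 125
  3*Y*Z**2 ↦ 3·1·5·100 = 1500
  -Z**3 ↦ -1·1·1·1000 = -1000
Sum: F(9, 5, 10) = (-729) + (-405) + (-2430) + (-450) + (1800) + (125) + (1500) + (-1000) = -1589.
Reducing mod 11: -1589 ≡ 6 (mod 11).
Since F(a, b, c) ≡ 6 ≠ 0 (mod 11), P does NOT lie on the curve.


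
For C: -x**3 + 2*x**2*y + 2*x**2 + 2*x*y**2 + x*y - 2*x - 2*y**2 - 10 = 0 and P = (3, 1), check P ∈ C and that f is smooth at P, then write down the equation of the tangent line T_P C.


Tangent line at P: -2*x + 29*y - 23 = 0.

Step 1: f(3, 1) = 0, so P lies on C.
Step 2: partial derivatives
  f_x(x, y) = -3*x**2 + 4*x*y + 4*x + 2*y**2 + y - 2, f_y(x, y) = 2*x**2 + 4*x*y + x - 4*y.
  f_x(P) = -2, f_y(P) = 29 (gradient nonzero, so P is smooth).
Step 3: tangent line at P: -2·(x − 3) + 29·(y − 1) = 0.
Expanding: -2*x + 29*y - 23 = 0.


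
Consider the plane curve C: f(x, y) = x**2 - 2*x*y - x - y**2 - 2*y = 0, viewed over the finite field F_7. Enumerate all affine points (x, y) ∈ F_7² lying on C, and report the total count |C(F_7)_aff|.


Affine F_7-points: {(0, 0), (0, 5), (1, 0), (1, 3), (2, 2), (2, 6), (3, 2), (3, 4), (4, 5), (4, 6), (5, 1), (6, 3), (6, 4)}; count = 13.

For each of the 49 pairs (x, y) ∈ F_7², evaluate f(x, y) mod 7. Record the zeros.
  x = 0: [0↦0, 1↦4, 2↦6, 3↦6, 4↦4, 5↦0, 6↦1]  zeros at y ∈ {0, 5}
  x = 1: [0↦0, 1↦2, 2↦2, 3↦0, 4↦3, 5↦4, 6↦3]  zeros at y ∈ {0, 3}
  x = 2: [0↦2, 1↦2, 2↦0, 3↦3, 4↦4, 5↦3, 6↦0]  zeros at y ∈ {2, 6}
  x = 3: [0↦6, 1↦4, 2↦0, 3↦1, 4↦0, 5↦4, 6↦6]  zeros at y ∈ {2, 4}
  x = 4: [0↦5, 1↦1, 2↦2, 3↦1, 4↦5, 5↦0, 6↦0]  zeros at y ∈ {5, 6}
  x = 5: [0↦6, 1↦0, 2↦6, 3↦3, 4↦5, 5↦5, 6↦3]  zeros at y ∈ {1}
  x = 6: [0↦2, 1↦1, 2↦5, 3↦0, 4↦0, 5↦5, 6↦1]  zeros at y ∈ {3, 4}
Collecting zeros: affine points = {(0, 0), (0, 5), (1, 0), (1, 3), (2, 2), (2, 6), (3, 2), (3, 4), (4, 5), (4, 6), (5, 1), (6, 3), (6, 4)}.
Total count |C(F_7)_aff| = 13.


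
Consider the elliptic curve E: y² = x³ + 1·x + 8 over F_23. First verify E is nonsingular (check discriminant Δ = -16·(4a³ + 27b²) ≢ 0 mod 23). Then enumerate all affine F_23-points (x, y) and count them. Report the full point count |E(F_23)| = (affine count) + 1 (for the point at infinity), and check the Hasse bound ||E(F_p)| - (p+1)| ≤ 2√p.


Affine points = {(0, 10), (0, 13), (2, 8), (2, 15), (5, 0), (6, 0), (7, 6), (7, 17), (10, 11), (10, 12), (11, 4), (11, 19), (12, 0), (14, 11), (14, 12), (16, 7), (16, 16), (17, 4), (17, 19), (18, 4), (18, 19), (19, 3), (19, 20), (20, 1), (20, 22), (22, 11), (22, 12)}; affine count = 27; |E(F_23)| = 28.

Discriminant check: Δ ∝ 4a³ + 27b² = 4·1³ + 27·8² = 4·1 + 27·64 ≡ 7 (mod 23). Nonzero ⇒ E is nonsingular.
For each x ∈ F_23, compute rhs = x³ + 1·x + 8 mod 23, then count y ∈ F_23 with y² ≡ rhs.
  x = 0: rhs = 8, matching y values: 10, 13 (2 points).
  x = 1: rhs = 10, matching y values: none (0 points).
  x = 2: rhs = 18, matching y values: 8, 15 (2 points).
  x = 3: rhs = 15, matching y values: none (0 points).
  x = 4: rhs = 7, matching y values: none (0 points).
  x = 5: rhs = 0, matching y values: 0 (1 points).
  x = 6: rhs = 0, matching y values: 0 (1 points).
  x = 7: rhs = 13, matching y values: 6, 17 (2 points).
  x = 8: rhs = 22, matching y values: none (0 points).
  x = 9: rhs = 10, matching y values: none (0 points).
  x = 10: rhs = 6, matching y values: 11, 12 (2 points).
  x = 11: rhs = 16, matching y values: 4, 19 (2 points).
  x = 12: rhs = 0, matching y values: 0 (1 points).
  x = 13: rhs = 10, matching y values: none (0 points).
  x = 14: rhs = 6, matching y values: 11, 12 (2 points).
  x = 15: rhs = 17, matching y values: none (0 points).
  x = 16: rhs = 3, matching y values: 7, 16 (2 points).
  x = 17: rhs = 16, matching y values: 4, 19 (2 points).
  x = 18: rhs = 16, matching y values: 4, 19 (2 points).
  x = 19: rhs = 9, matching y values: 3, 20 (2 points).
  x = 20: rhs = 1, matching y values: 1, 22 (2 points).
  x = 21: rhs = 21, matching y values: none (0 points).
  x = 22: rhs = 6, matching y values: 11, 12 (2 points).
Total affine count: 27.
Full point count |E(F_23)| = 27 + 1 = 28.
Hasse bound: |28 − (23+1)| = |4| = 4 ≤ 2√23 ≈ 9.5917 ✓.


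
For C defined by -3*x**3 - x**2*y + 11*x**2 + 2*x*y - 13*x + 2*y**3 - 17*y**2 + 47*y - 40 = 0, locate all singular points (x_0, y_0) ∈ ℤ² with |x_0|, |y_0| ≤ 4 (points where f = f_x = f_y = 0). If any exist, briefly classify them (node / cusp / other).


Singular points: {(1, 3)}; classification: node.

Compute partial derivatives:
  f_x = -9*x**2 - 2*x*y + 22*x + 2*y - 13.
  f_y = -x**2 + 2*x + 6*y**2 - 34*y + 47.
Scan x_0 ∈ {−4, ..., 4}. For each x_0, f_y(x_0, y) is a polynomial in y; find its integer roots y ∈ {−4, ..., 4}, then test f_x and f at those candidates.
  x = -4: f_y(-4, y) = 6*y**2 - 34*y + 23; no integer root y with |y| ≤ 4.
  x = -3: f_y(-3, y) = 6*y**2 - 34*y + 32; no integer root y with |y| ≤ 4.
  x = -2: f_y(-2, y) = 6*y**2 - 34*y + 39; no integer root y with |y| ≤ 4.
  x = -1: f_y(-1, y) = 6*y**2 - 34*y + 44; vanishes at y ∈ {2}. (-1, 2): f_x = -36 ≠ 0.
  x = 0: f_y(0, y) = 6*y**2 - 34*y + 47; no integer root y with |y| ≤ 4.
  x = 1: f_y(1, y) = 6*y**2 - 34*y + 48; vanishes at y ∈ {3}. (1, 3): f_x = 0, f = 0 — SINGULAR.
  x = 2: f_y(2, y) = 6*y**2 - 34*y + 47; no integer root y with |y| ≤ 4.
  x = 3: f_y(3, y) = 6*y**2 - 34*y + 44; vanishes at y ∈ {2}. (3, 2): f_x = -36 ≠ 0.
  x = 4: f_y(4, y) = 6*y**2 - 34*y + 39; no integer root y with |y| ≤ 4.
Only singular point on the grid: (1, 3).
Classify: substitute x = 1 + u, y = 3 + v and expand: f = -3*u**3 - u**2*v - u**2 + 2*v**3 + v**2.
No constant or linear terms (consistent with a singular point). Quadratic part: -u**2 + v**2. Cubic part: -3*u**3 - u**2*v + 2*v**3.
The quadratic part v**2 - u**2 = (v − u)(v + u) splits into two distinct linear factors, so there are two distinct tangent lines y − 3 = ±(x − 1) — this is a node (ordinary double point).
Classification: node.


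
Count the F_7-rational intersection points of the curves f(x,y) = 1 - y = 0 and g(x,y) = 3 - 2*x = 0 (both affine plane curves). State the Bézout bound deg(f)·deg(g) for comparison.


Common zeros: {(5, 1)}; count = 1; Bézout bound = 1.

deg(f) = 1, deg(g) = 1, so Bézout bound = 1.
Scan x ∈ F_7. For each x, list the y ∈ F_7 with f(x, y) ≡ 0 and those with g(x, y) ≡ 0 (mod 7); the common zeros in that column are the intersection.
  x = 0: f ≡ 0 at y ∈ {1}; g ≡ 0 at y ∈ ∅; common: ∅.
  x = 1: f ≡ 0 at y ∈ {1}; g ≡ 0 at y ∈ ∅; common: ∅.
  x = 2: f ≡ 0 at y ∈ {1}; g ≡ 0 at y ∈ ∅; common: ∅.
  x = 3: f ≡ 0 at y ∈ {1}; g ≡ 0 at y ∈ ∅; common: ∅.
  x = 4: f ≡ 0 at y ∈ {1}; g ≡ 0 at y ∈ ∅; common: ∅.
  x = 5: f ≡ 0 at y ∈ {1}; g ≡ 0 at y ∈ {0, 1, 2, 3, 4, 5, 6}; common: {1}.
  x = 6: f ≡ 0 at y ∈ {1}; g ≡ 0 at y ∈ ∅; common: ∅.
Collecting: common zeros = {(5, 1)}, so the count is 1.
Comparison with the Bézout bound: 1 ≤ 1 = deg(f)·deg(g), as expected for curves with no common component (the bound is attained).


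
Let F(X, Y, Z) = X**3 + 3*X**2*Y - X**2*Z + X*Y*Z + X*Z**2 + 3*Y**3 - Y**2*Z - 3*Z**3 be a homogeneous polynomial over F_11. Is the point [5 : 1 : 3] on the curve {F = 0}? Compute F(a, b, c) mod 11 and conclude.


F(5,1,3) ≡ 5 (mod 11); P is NOT on the curve.

Evaluate F(5, 1, 3) term-by-term (mod 11).
  X**3 ↦ 1·125·1·1 = 125
  3*X**2*Y ↦ 3·25·1·1 = 75
  -X**2*Z ↦ -1·25·1·3 = -75
  X*Y*Z ↦ 1·5·1·3 = 15
  X*Z**2 ↦ 1·5·1·9 = 45
  3*Y**3 ↦ 3·1·1·1 = 3
  -Y**2*Z ↦ -1·1·1·3 = -3
  -3*Z**3 ↦ -3·1·1·27 = -81
Sum: F(5, 1, 3) = (125) + (75) + (-75) + (15) + (45) + (3) + (-3) + (-81) = 104.
Reducing mod 11: 104 ≡ 5 (mod 11).
Since F(a, b, c) ≡ 5 ≠ 0 (mod 11), P does NOT lie on the curve.


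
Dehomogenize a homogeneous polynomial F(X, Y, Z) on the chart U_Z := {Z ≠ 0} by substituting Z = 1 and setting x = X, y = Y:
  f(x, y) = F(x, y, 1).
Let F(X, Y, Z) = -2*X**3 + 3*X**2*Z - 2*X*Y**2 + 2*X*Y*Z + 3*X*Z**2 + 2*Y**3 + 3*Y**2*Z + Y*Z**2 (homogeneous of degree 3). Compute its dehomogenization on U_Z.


f(x, y) = -2*x**3 + 3*x**2 - 2*x*y**2 + 2*x*y + 3*x + 2*y**3 + 3*y**2 + y

On U_Z we set Z = 1. Each monomial c·X^i·Y^j·Z^k in F becomes c·x^i·y^j·1^k = c·x^i·y^j.
Substituting Z = 1: F(X, Y, 1) = -2*x**3 + 3*x**2 - 2*x*y**2 + 2*x*y + 3*x + 2*y**3 + 3*y**2 + y.
Note: deg(f) ≤ deg(F) = 3; strict inequality happens when F is divisible by Z (lost terms).


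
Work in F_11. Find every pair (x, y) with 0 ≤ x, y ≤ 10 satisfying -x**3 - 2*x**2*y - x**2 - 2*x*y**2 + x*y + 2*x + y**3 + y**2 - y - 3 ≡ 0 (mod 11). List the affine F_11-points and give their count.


Affine F_11-points: {(1, 6), (1, 8), (1, 9), (2, 0), (2, 6), (2, 8), (3, 0), (3, 2), (3, 3), (4, 1), (4, 3), (5, 0), (5, 4), (5, 5), (6, 6), (8, 3)}; count = 16.

For each of the 121 pairs (x, y) ∈ F_11², evaluate f(x, y) mod 11. Record the zeros.
  x = 0: [0↦8, 1↦9, 2↦7, 3↦8, 4↦7, 5↦10, 6↦1, 7↦8, 8↦4, 9↦6, 10↦9]  zeros at y ∈ ∅
  x = 1: [0↦8, 1↦6, 2↦8, 3↦9, 4↦4, 5↦10, 6↦0, 7↦2, 8↦0, 9↦0, 10↦8]  zeros at y ∈ {6, 8, 9}
  x = 2: [0↦0, 1↦2, 2↦4, 3↦1, 4↦10, 5↦4, 6↦0, 7↦4, 8↦0, 9↦5, 10↦3]  zeros at y ∈ {0, 6, 8}
  x = 3: [0↦0, 1↦2, 2↦0, 3↦0, 4↦8, 5↦8, 6↦6, 7↦8, 8↦9, 9↦4, 10↦10]  zeros at y ∈ {0, 2, 3}
  x = 4: [0↦2, 1↦0, 2↦1, 3↦0, 4↦3, 5↦5, 6↦1, 7↦8, 8↦10, 9↦2, 10↦1]  zeros at y ∈ {1, 3}
  x = 5: [0↦0, 1↦1, 2↦1, 3↦6, 4↦0, 5↦0, 6↦1, 7↦9, 8↦8, 9↦4, 10↦3]  zeros at y ∈ {0, 4, 5}
  x = 6: [0↦10, 1↦10, 2↦5, 3↦1, 4↦4, 5↦9, 6↦0, 7↦5, 8↦8, 9↦4, 10↦10]  zeros at y ∈ {6}
  x = 7: [0↦4, 1↦10, 2↦7, 3↦1, 4↦9, 5↦4, 6↦3, 7↦1, 8↦4, 9↦7, 10↦5]  zeros at y ∈ ∅
  x = 8: [0↦9, 1↦6, 2↦1, 3↦0, 4↦9, 5↦1, 6↦4, 7↦2, 8↦1, 9↦7, 10↦4]  zeros at y ∈ {3}
  x = 9: [0↦8, 1↦3, 2↦3, 3↦3, 4↦9, 5↦5, 6↦8, 7↦2, 8↦4, 9↦9, 10↦1]  zeros at y ∈ ∅
  x = 10: [0↦6, 1↦6, 2↦7, 3↦4, 4↦3, 5↦10, 6↦9, 7↦6, 8↦7, 9↦7, 10↦1]  zeros at y ∈ ∅
Collecting zeros: affine points = {(1, 6), (1, 8), (1, 9), (2, 0), (2, 6), (2, 8), (3, 0), (3, 2), (3, 3), (4, 1), (4, 3), (5, 0), (5, 4), (5, 5), (6, 6), (8, 3)}.
Total count |C(F_11)_aff| = 16.


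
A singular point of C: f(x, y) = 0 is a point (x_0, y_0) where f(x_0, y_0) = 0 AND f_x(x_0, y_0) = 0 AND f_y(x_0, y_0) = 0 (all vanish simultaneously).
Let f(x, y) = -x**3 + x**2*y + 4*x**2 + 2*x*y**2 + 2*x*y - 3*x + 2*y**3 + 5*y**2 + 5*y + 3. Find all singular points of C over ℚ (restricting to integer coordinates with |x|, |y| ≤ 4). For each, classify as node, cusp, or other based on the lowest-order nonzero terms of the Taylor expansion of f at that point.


Singular points: {(1, -1)}; classification: cusp.

Compute partial derivatives:
  f_x = -3*x**2 + 2*x*y + 8*x + 2*y**2 + 2*y - 3.
  f_y = x**2 + 4*x*y + 2*x + 6*y**2 + 10*y + 5.
Scan x_0 ∈ {−4, ..., 4}. For each x_0, f_y(x_0, y) is a polynomial in y; find its integer roots y ∈ {−4, ..., 4}, then test f_x and f at those candidates.
  x = -4: f_y(-4, y) = 6*y**2 - 6*y + 13; no integer root y with |y| ≤ 4.
  x = -3: f_y(-3, y) = 6*y**2 - 2*y + 8; no integer root y with |y| ≤ 4.
  x = -2: f_y(-2, y) = 6*y**2 + 2*y + 5; no integer root y with |y| ≤ 4.
  x = -1: f_y(-1, y) = 6*y**2 + 6*y + 4; no integer root y with |y| ≤ 4.
  x = 0: f_y(0, y) = 6*y**2 + 10*y + 5; no integer root y with |y| ≤ 4.
  x = 1: f_y(1, y) = 6*y**2 + 14*y + 8; vanishes at y ∈ {-1}. (1, -1): f_x = 0, f = 0 — SINGULAR.
  x = 2: f_y(2, y) = 6*y**2 + 18*y + 13; no integer root y with |y| ≤ 4.
  x = 3: f_y(3, y) = 6*y**2 + 22*y + 20; vanishes at y ∈ {-2}. (3, -2): f_x = -14 ≠ 0.
  x = 4: f_y(4, y) = 6*y**2 + 26*y + 29; no integer root y with |y| ≤ 4.
Only singular point on the grid: (1, -1).
Classify: substitute x = 1 + u, y = -1 + v and expand: f = -u**3 + u**2*v + 2*u*v**2 + 2*v**3 + v**2.
No constant or linear terms (consistent with a singular point). Quadratic part: v**2. Cubic part: -u**3 + u**2*v + 2*u*v**2 + 2*v**3.
The quadratic part v**2 is a perfect square, so there is a single (double) tangent line v = 0, i.e. y = -1. Restricting the cubic part to that line (v = 0) leaves -u**3 ≠ 0, so f is not divisible by v and the branch is v² ≈ u**3 to lowest order — this is a cusp.
Classification: cusp.


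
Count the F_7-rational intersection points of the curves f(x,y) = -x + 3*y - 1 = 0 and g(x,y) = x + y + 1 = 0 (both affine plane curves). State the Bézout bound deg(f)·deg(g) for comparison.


Common zeros: {(6, 0)}; count = 1; Bézout bound = 1.

deg(f) = 1, deg(g) = 1, so Bézout bound = 1.
Scan x ∈ F_7. For each x, list the y ∈ F_7 with f(x, y) ≡ 0 and those with g(x, y) ≡ 0 (mod 7); the common zeros in that column are the intersection.
  x = 0: f ≡ 0 at y ∈ {5}; g ≡ 0 at y ∈ {6}; common: ∅.
  x = 1: f ≡ 0 at y ∈ {3}; g ≡ 0 at y ∈ {5}; common: ∅.
  x = 2: f ≡ 0 at y ∈ {1}; g ≡ 0 at y ∈ {4}; common: ∅.
  x = 3: f ≡ 0 at y ∈ {6}; g ≡ 0 at y ∈ {3}; common: ∅.
  x = 4: f ≡ 0 at y ∈ {4}; g ≡ 0 at y ∈ {2}; common: ∅.
  x = 5: f ≡ 0 at y ∈ {2}; g ≡ 0 at y ∈ {1}; common: ∅.
  x = 6: f ≡ 0 at y ∈ {0}; g ≡ 0 at y ∈ {0}; common: {0}.
Collecting: common zeros = {(6, 0)}, so the count is 1.
Comparison with the Bézout bound: 1 ≤ 1 = deg(f)·deg(g), as expected for curves with no common component (the bound is attained).


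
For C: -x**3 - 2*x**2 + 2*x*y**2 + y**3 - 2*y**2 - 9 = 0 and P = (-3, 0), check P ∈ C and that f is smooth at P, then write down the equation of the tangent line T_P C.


Tangent line at P: -15*x - 45 = 0.

Step 1: f(-3, 0) = 0, so P lies on C.
Step 2: partial derivatives
  f_x(x, y) = -3*x**2 - 4*x + 2*y**2, f_y(x, y) = 4*x*y + 3*y**2 - 4*y.
  f_x(P) = -15, f_y(P) = 0 (gradient nonzero, so P is smooth).
Step 3: tangent line at P: -15·(x − -3) + 0·(y − 0) = 0.
Expanding: -15*x - 45 = 0.


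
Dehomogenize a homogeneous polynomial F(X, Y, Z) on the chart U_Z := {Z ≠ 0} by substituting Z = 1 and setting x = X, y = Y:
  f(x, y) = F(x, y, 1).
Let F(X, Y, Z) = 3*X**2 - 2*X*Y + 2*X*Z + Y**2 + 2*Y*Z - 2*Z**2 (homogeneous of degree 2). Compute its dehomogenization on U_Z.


f(x, y) = 3*x**2 - 2*x*y + 2*x + y**2 + 2*y - 2

On U_Z we set Z = 1. Each monomial c·X^i·Y^j·Z^k in F becomes c·x^i·y^j·1^k = c·x^i·y^j.
Substituting Z = 1: F(X, Y, 1) = 3*x**2 - 2*x*y + 2*x + y**2 + 2*y - 2.
Note: deg(f) ≤ deg(F) = 2; strict inequality happens when F is divisible by Z (lost terms).


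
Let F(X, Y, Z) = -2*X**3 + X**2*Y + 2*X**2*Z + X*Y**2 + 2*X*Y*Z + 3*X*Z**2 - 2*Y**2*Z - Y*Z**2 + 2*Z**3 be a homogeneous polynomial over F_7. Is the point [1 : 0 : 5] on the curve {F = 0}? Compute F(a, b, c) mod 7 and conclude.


F(1,0,5) ≡ 4 (mod 7); P is NOT on the curve.

Evaluate F(1, 0, 5) term-by-term (mod 7).
  -2*X**3 ↦ -2·1·1·1 = -2
  X**2*Y ↦ 1·1·0·1 = 0
  2*X**2*Z ↦ 2·1·1·5 = 10
  X*Y**2 ↦ 1·1·0·1 = 0
  2*X*Y*Z ↦ 2·1·0·5 = 0
  3*X*Z**2 ↦ 3·1·1·25 = 75
  -2*Y**2*Z ↦ -2·1·0·5 = 0
  -Y*Z**2 ↦ -1·1·0·25 = 0
  2*Z**3 ↦ 2·1·1·125 = 250
Sum: F(1, 0, 5) = (-2) + (0) + (10) + (0) + (0) + (75) + (0) + (0) + (250) = 333.
Reducing mod 7: 333 ≡ 4 (mod 7).
Since F(a, b, c) ≡ 4 ≠ 0 (mod 7), P does NOT lie on the curve.


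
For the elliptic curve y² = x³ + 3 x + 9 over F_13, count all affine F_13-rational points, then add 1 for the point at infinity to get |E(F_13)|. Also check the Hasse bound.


Affine points = {(0, 3), (0, 10), (1, 0), (2, 6), (2, 7), (6, 3), (6, 10), (7, 3), (7, 10), (8, 5), (8, 8), (10, 5), (10, 8)}; affine count = 13; |E(F_13)| = 14.

Discriminant check: Δ ∝ 4a³ + 27b² = 4·3³ + 27·9² = 4·27 + 27·81 ≡ 7 (mod 13). Nonzero ⇒ E is nonsingular.
For each x ∈ F_13, compute rhs = x³ + 3·x + 9 mod 13, then count y ∈ F_13 with y² ≡ rhs.
  x = 0: rhs = 9, matching y values: 3, 10 (2 points).
  x = 1: rhs = 0, matching y values: 0 (1 points).
  x = 2: rhs = 10, matching y values: 6, 7 (2 points).
  x = 3: rhs = 6, matching y values: none (0 points).
  x = 4: rhs = 7, matching y values: none (0 points).
  x = 5: rhs = 6, matching y values: none (0 points).
  x = 6: rhs = 9, matching y values: 3, 10 (2 points).
  x = 7: rhs = 9, matching y values: 3, 10 (2 points).
  x = 8: rhs = 12, matching y values: 5, 8 (2 points).
  x = 9: rhs = 11, matching y values: none (0 points).
  x = 10: rhs = 12, matching y values: 5, 8 (2 points).
  x = 11: rhs = 8, matching y values: none (0 points).
  x = 12: rhs = 5, matching y values: none (0 points).
Total affine count: 13.
Full point count |E(F_13)| = 13 + 1 = 14.
Hasse bound: |14 − (13+1)| = |0| = 0 ≤ 2√13 ≈ 7.2111 ✓.


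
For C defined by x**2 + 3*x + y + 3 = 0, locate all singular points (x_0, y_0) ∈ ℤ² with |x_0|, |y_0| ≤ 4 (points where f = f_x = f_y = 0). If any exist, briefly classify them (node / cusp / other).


No singular points in the scanned grid; C is smooth there.

Compute partial derivatives:
  f_x = 2*x + 3.
  f_y = 1.
f_y = 1 is a nonzero constant, so f_y never vanishes: no point (x, y) can satisfy f = f_x = f_y = 0. In particular no (x, y) ∈ {−4, ..., 4}² is singular; the curve is smooth.


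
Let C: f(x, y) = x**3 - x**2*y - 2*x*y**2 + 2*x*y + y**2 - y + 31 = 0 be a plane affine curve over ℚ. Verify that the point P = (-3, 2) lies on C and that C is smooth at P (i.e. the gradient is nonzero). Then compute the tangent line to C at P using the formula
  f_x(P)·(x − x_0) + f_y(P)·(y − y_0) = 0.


Tangent line at P: 35*x + 12*y + 81 = 0.

Step 1: f(-3, 2) = 0, so P lies on C.
Step 2: partial derivatives
  f_x(x, y) = 3*x**2 - 2*x*y - 2*y**2 + 2*y, f_y(x, y) = -x**2 - 4*x*y + 2*x + 2*y - 1.
  f_x(P) = 35, f_y(P) = 12 (gradient nonzero, so P is smooth).
Step 3: tangent line at P: 35·(x − -3) + 12·(y − 2) = 0.
Expanding: 35*x + 12*y + 81 = 0.


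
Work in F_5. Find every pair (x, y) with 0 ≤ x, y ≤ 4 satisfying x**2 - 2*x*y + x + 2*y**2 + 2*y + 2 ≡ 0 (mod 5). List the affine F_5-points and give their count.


Affine F_5-points: {(2, 3), (3, 3), (3, 4), (4, 4)}; count = 4.

For each of the 25 pairs (x, y) ∈ F_5², evaluate f(x, y) mod 5. Record the zeros.
  x = 0: [0↦2, 1↦1, 2↦4, 3↦1, 4↦2]  zeros at y ∈ ∅
  x = 1: [0↦4, 1↦1, 2↦2, 3↦2, 4↦1]  zeros at y ∈ ∅
  x = 2: [0↦3, 1↦3, 2↦2, 3↦0, 4↦2]  zeros at y ∈ {3}
  x = 3: [0↦4, 1↦2, 2↦4, 3↦0, 4↦0]  zeros at y ∈ {3, 4}
  x = 4: [0↦2, 1↦3, 2↦3, 3↦2, 4↦0]  zeros at y ∈ {4}
Collecting zeros: affine points = {(2, 3), (3, 3), (3, 4), (4, 4)}.
Total count |C(F_5)_aff| = 4.


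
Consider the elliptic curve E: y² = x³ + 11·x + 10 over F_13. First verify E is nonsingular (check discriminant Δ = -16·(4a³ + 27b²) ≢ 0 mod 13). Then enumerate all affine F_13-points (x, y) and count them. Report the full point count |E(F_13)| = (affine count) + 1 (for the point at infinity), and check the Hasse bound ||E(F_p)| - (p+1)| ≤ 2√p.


Affine points = {(0, 6), (0, 7), (1, 3), (1, 10), (2, 1), (2, 12), (4, 1), (4, 12), (7, 1), (7, 12), (8, 5), (8, 8)}; affine count = 12; |E(F_13)| = 13.

Discriminant check: Δ ∝ 4a³ + 27b² = 4·11³ + 27·10² = 4·1331 + 27·100 ≡ 3 (mod 13). Nonzero ⇒ E is nonsingular.
For each x ∈ F_13, compute rhs = x³ + 11·x + 10 mod 13, then count y ∈ F_13 with y² ≡ rhs.
  x = 0: rhs = 10, matching y values: 6, 7 (2 points).
  x = 1: rhs = 9, matching y values: 3, 10 (2 points).
  x = 2: rhs = 1, matching y values: 1, 12 (2 points).
  x = 3: rhs = 5, matching y values: none (0 points).
  x = 4: rhs = 1, matching y values: 1, 12 (2 points).
  x = 5: rhs = 8, matching y values: none (0 points).
  x = 6: rhs = 6, matching y values: none (0 points).
  x = 7: rhs = 1, matching y values: 1, 12 (2 points).
  x = 8: rhs = 12, matching y values: 5, 8 (2 points).
  x = 9: rhs = 6, matching y values: none (0 points).
  x = 10: rhs = 2, matching y values: none (0 points).
  x = 11: rhs = 6, matching y values: none (0 points).
  x = 12: rhs = 11, matching y values: none (0 points).
Total affine count: 12.
Full point count |E(F_13)| = 12 + 1 = 13.
Hasse bound: |13 − (13+1)| = |-1| = 1 ≤ 2√13 ≈ 7.2111 ✓.


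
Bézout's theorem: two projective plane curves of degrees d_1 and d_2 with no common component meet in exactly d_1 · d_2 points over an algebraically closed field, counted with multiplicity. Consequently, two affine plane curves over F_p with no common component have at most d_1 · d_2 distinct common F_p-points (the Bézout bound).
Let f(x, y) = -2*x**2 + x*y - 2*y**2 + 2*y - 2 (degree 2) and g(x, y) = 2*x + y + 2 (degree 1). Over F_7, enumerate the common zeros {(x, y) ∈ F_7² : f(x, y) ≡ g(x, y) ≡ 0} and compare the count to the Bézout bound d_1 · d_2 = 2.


Common zeros: {(0, 5), (4, 4)}; count = 2; Bézout bound = 2.

deg(f) = 2, deg(g) = 1, so Bézout bound = 2.
Scan x ∈ F_7. For each x, list the y ∈ F_7 with f(x, y) ≡ 0 and those with g(x, y) ≡ 0 (mod 7); the common zeros in that column are the intersection.
  x = 0: f ≡ 0 at y ∈ {3, 5}; g ≡ 0 at y ∈ {5}; common: {5}.
  x = 1: f ≡ 0 at y ∈ ∅; g ≡ 0 at y ∈ {3}; common: ∅.
  x = 2: f ≡ 0 at y ∈ ∅; g ≡ 0 at y ∈ {1}; common: ∅.
  x = 3: f ≡ 0 at y ∈ ∅; g ≡ 0 at y ∈ {6}; common: ∅.
  x = 4: f ≡ 0 at y ∈ {4, 6}; g ≡ 0 at y ∈ {4}; common: {4}.
  x = 5: f ≡ 0 at y ∈ {3, 4}; g ≡ 0 at y ∈ {2}; common: ∅.
  x = 6: f ≡ 0 at y ∈ {5, 6}; g ≡ 0 at y ∈ {0}; common: ∅.
Collecting: common zeros = {(0, 5), (4, 4)}, so the count is 2.
Comparison with the Bézout bound: 2 ≤ 2 = deg(f)·deg(g), as expected for curves with no common component (the bound is attained).


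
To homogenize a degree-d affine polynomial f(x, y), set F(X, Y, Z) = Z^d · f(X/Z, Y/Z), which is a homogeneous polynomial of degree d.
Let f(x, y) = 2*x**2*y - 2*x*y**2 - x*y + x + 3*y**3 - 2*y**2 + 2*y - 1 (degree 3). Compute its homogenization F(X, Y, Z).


F(X, Y, Z) = 2*X**2*Y - 2*X*Y**2 - X*Y*Z + X*Z**2 + 3*Y**3 - 2*Y**2*Z + 2*Y*Z**2 - Z**3

deg(f) = 3.
Substitute x = X/Z, y = Y/Z into f, then multiply by Z^3.
  monomial 2·x^2·y^1 ↦ 2·X^2·Y^1·Z^0.
  monomial -2·x^1·y^2 ↦ -2·X^1·Y^2·Z^0.
  monomial -1·x^1·y^1 ↦ -1·X^1·Y^1·Z^1.
  monomial 1·x^1·y^0 ↦ 1·X^1·Y^0·Z^2.
  monomial 3·x^0·y^3 ↦ 3·X^0·Y^3·Z^0.
  monomial -2·x^0·y^2 ↦ -2·X^0·Y^2·Z^1.
  monomial 2·x^0·y^1 ↦ 2·X^0·Y^1·Z^2.
  monomial -1·x^0·y^0 ↦ -1·X^0·Y^0·Z^3.
Collecting: F(X, Y, Z) = 2*X**2*Y - 2*X*Y**2 - X*Y*Z + X*Z**2 + 3*Y**3 - 2*Y**2*Z + 2*Y*Z**2 - Z**3.


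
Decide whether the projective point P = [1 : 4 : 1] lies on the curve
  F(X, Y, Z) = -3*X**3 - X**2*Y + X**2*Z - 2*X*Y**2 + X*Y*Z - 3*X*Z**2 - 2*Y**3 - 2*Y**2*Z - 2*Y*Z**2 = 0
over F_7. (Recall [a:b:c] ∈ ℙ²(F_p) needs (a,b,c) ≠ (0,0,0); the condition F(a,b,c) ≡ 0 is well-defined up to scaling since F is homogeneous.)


F(1,4,1) ≡ 5 (mod 7); P is NOT on the curve.

Evaluate F(1, 4, 1) term-by-term (mod 7).
  -3*X**3 ↦ -3·1·1·1 = -3
  -X**2*Y ↦ -1·1·4·1 = -4
  X**2*Z ↦ 1·1·1·1 = 1
  -2*X*Y**2 ↦ -2·1·16·1 = -32
  X*Y*Z ↦ 1·1·4·1 = 4
  -3*X*Z**2 ↦ -3·1·1·1 = -3
  -2*Y**3 ↦ -2·1·64·1 = -128
  -2*Y**2*Z ↦ -2·1·16·1 = -32
  -2*Y*Z**2 ↦ -2·1·4·1 = -8
Sum: F(1, 4, 1) = (-3) + (-4) + (1) + (-32) + (4) + (-3) + (-128) + (-32) + (-8) = -205.
Reducing mod 7: -205 ≡ 5 (mod 7).
Since F(a, b, c) ≡ 5 ≠ 0 (mod 7), P does NOT lie on the curve.


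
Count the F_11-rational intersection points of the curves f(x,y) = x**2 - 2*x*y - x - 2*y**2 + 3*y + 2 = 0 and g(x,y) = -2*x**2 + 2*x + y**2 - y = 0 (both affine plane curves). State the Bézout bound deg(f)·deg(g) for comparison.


Common zeros: ∅; count = 0; Bézout bound = 4.

deg(f) = 2, deg(g) = 2, so Bézout bound = 4.
Scan x ∈ F_11. For each x, list the y ∈ F_11 with f(x, y) ≡ 0 and those with g(x, y) ≡ 0 (mod 11); the common zeros in that column are the intersection.
  x = 0: f ≡ 0 at y ∈ {2, 5}; g ≡ 0 at y ∈ {0, 1}; common: ∅.
  x = 1: f ≡ 0 at y ∈ ∅; g ≡ 0 at y ∈ {0, 1}; common: ∅.
  x = 2: f ≡ 0 at y ∈ {8}; g ≡ 0 at y ∈ ∅; common: ∅.
  x = 3: f ≡ 0 at y ∈ ∅; g ≡ 0 at y ∈ {4, 8}; common: ∅.
  x = 4: f ≡ 0 at y ∈ {6, 8}; g ≡ 0 at y ∈ {2, 10}; common: ∅.
  x = 5: f ≡ 0 at y ∈ {0, 2}; g ≡ 0 at y ∈ ∅; common: ∅.
  x = 6: f ≡ 0 at y ∈ ∅; g ≡ 0 at y ∈ ∅; common: ∅.
  x = 7: f ≡ 0 at y ∈ {0}; g ≡ 0 at y ∈ ∅; common: ∅.
  x = 8: f ≡ 0 at y ∈ ∅; g ≡ 0 at y ∈ {2, 10}; common: ∅.
  x = 9: f ≡ 0 at y ∈ {3, 6}; g ≡ 0 at y ∈ {4, 8}; common: ∅.
  x = 10: f ≡ 0 at y ∈ ∅; g ≡ 0 at y ∈ ∅; common: ∅.
Collecting: common zeros = ∅, so the count is 0.
Comparison with the Bézout bound: 0 ≤ 4 = deg(f)·deg(g), as expected for curves with no common component (the affine F_11-count falls short of the bound because intersections may lie at infinity, over extension fields, or carry multiplicity).


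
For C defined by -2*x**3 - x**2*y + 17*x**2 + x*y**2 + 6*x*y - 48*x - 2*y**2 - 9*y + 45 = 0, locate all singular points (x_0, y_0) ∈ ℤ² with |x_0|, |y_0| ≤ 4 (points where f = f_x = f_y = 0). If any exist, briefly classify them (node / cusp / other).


Singular points: {(3, 0)}; classification: node.

Compute partial derivatives:
  f_x = -6*x**2 - 2*x*y + 34*x + y**2 + 6*y - 48.
  f_y = -x**2 + 2*x*y + 6*x - 4*y - 9.
Scan x_0 ∈ {−4, ..., 4}. For each x_0, f_y(x_0, y) is a polynomial in y; find its integer roots y ∈ {−4, ..., 4}, then test f_x and f at those candidates.
  x = -4: f_y(-4, y) = -12*y - 49; no integer root y with |y| ≤ 4.
  x = -3: f_y(-3, y) = -10*y - 36; no integer root y with |y| ≤ 4.
  x = -2: f_y(-2, y) = -8*y - 25; no integer root y with |y| ≤ 4.
  x = -1: f_y(-1, y) = -6*y - 16; no integer root y with |y| ≤ 4.
  x = 0: f_y(0, y) = -4*y - 9; no integer root y with |y| ≤ 4.
  x = 1: f_y(1, y) = -2*y - 4; vanishes at y ∈ {-2}. (1, -2): f_x = -24 ≠ 0.
  x = 2: f_y(2, y) = -1; no integer root y with |y| ≤ 4.
  x = 3: f_y(3, y) = 2*y; vanishes at y ∈ {0}. (3, 0): f_x = 0, f = 0 — SINGULAR.
  x = 4: f_y(4, y) = 4*y - 1; no integer root y with |y| ≤ 4.
Only singular point on the grid: (3, 0).
Classify: substitute x = 3 + u, y = 0 + v and expand: f = -2*u**3 - u**2*v - u**2 + u*v**2 + v**2.
No constant or linear terms (consistent with a singular point). Quadratic part: -u**2 + v**2. Cubic part: -2*u**3 - u**2*v + u*v**2.
The quadratic part v**2 - u**2 = (v − u)(v + u) splits into two distinct linear factors, so there are two distinct tangent lines y − 0 = ±(x − 3) — this is a node (ordinary double point).
Classification: node.


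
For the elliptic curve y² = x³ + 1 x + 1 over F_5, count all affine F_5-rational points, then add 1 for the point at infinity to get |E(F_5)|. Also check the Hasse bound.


Affine points = {(0, 1), (0, 4), (2, 1), (2, 4), (3, 1), (3, 4), (4, 2), (4, 3)}; affine count = 8; |E(F_5)| = 9.

Discriminant check: Δ ∝ 4a³ + 27b² = 4·1³ + 27·1² = 4·1 + 27·1 ≡ 1 (mod 5). Nonzero ⇒ E is nonsingular.
For each x ∈ F_5, compute rhs = x³ + 1·x + 1 mod 5, then count y ∈ F_5 with y² ≡ rhs.
  x = 0: rhs = 1, matching y values: 1, 4 (2 points).
  x = 1: rhs = 3, matching y values: none (0 points).
  x = 2: rhs = 1, matching y values: 1, 4 (2 points).
  x = 3: rhs = 1, matching y values: 1, 4 (2 points).
  x = 4: rhs = 4, matching y values: 2, 3 (2 points).
Total affine count: 8.
Full point count |E(F_5)| = 8 + 1 = 9.
Hasse bound: |9 − (5+1)| = |3| = 3 ≤ 2√5 ≈ 4.4721 ✓.


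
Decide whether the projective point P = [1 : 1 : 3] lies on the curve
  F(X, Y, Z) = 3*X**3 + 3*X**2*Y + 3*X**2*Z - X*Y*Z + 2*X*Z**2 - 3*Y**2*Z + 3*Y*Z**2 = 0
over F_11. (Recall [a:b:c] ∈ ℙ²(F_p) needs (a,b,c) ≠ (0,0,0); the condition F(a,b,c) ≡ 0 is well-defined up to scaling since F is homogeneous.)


F(1,1,3) ≡ 4 (mod 11); P is NOT on the curve.

Evaluate F(1, 1, 3) term-by-term (mod 11).
  3*X**3 ↦ 3·1·1·1 = 3
  3*X**2*Y ↦ 3·1·1·1 = 3
  3*X**2*Z ↦ 3·1·1·3 = 9
  -X*Y*Z ↦ -1·1·1·3 = -3
  2*X*Z**2 ↦ 2·1·1·9 = 18
  -3*Y**2*Z ↦ -3·1·1·3 = -9
  3*Y*Z**2 ↦ 3·1·1·9 = 27
Sum: F(1, 1, 3) = (3) + (3) + (9) + (-3) + (18) + (-9) + (27) = 48.
Reducing mod 11: 48 ≡ 4 (mod 11).
Since F(a, b, c) ≡ 4 ≠ 0 (mod 11), P does NOT lie on the curve.


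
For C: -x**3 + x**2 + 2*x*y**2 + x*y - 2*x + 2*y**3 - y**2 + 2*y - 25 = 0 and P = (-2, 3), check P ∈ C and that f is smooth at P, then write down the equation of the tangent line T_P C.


Tangent line at P: 3*x + 24*y - 66 = 0.

Step 1: f(-2, 3) = 0, so P lies on C.
Step 2: partial derivatives
  f_x(x, y) = -3*x**2 + 2*x + 2*y**2 + y - 2, f_y(x, y) = 4*x*y + x + 6*y**2 - 2*y + 2.
  f_x(P) = 3, f_y(P) = 24 (gradient nonzero, so P is smooth).
Step 3: tangent line at P: 3·(x − -2) + 24·(y − 3) = 0.
Expanding: 3*x + 24*y - 66 = 0.


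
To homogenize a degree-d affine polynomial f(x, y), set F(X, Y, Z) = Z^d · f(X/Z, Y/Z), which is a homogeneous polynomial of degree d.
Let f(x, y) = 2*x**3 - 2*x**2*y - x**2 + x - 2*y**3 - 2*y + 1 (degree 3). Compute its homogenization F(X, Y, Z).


F(X, Y, Z) = 2*X**3 - 2*X**2*Y - X**2*Z + X*Z**2 - 2*Y**3 - 2*Y*Z**2 + Z**3

deg(f) = 3.
Substitute x = X/Z, y = Y/Z into f, then multiply by Z^3.
  monomial 2·x^3·y^0 ↦ 2·X^3·Y^0·Z^0.
  monomial -2·x^2·y^1 ↦ -2·X^2·Y^1·Z^0.
  monomial -1·x^2·y^0 ↦ -1·X^2·Y^0·Z^1.
  monomial 1·x^1·y^0 ↦ 1·X^1·Y^0·Z^2.
  monomial -2·x^0·y^3 ↦ -2·X^0·Y^3·Z^0.
  monomial -2·x^0·y^1 ↦ -2·X^0·Y^1·Z^2.
  monomial 1·x^0·y^0 ↦ 1·X^0·Y^0·Z^3.
Collecting: F(X, Y, Z) = 2*X**3 - 2*X**2*Y - X**2*Z + X*Z**2 - 2*Y**3 - 2*Y*Z**2 + Z**3.


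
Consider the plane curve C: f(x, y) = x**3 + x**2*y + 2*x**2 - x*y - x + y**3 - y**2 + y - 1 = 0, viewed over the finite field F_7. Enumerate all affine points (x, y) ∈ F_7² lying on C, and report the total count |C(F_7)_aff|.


Affine F_7-points: {(0, 1), (1, 2), (4, 0), (5, 4), (6, 3)}; count = 5.

For each of the 49 pairs (x, y) ∈ F_7², evaluate f(x, y) mod 7. Record the zeros.
  x = 0: [0↦6, 1↦0, 2↦5, 3↦6, 4↦2, 5↦6, 6↦3]  zeros at y ∈ {1}
  x = 1: [0↦1, 1↦2, 2↦0, 3↦1, 4↦4, 5↦1, 6↦5]  zeros at y ∈ {2}
  x = 2: [0↦6, 1↦2, 2↦2, 3↦5, 4↦3, 5↦2, 6↦1]  zeros at y ∈ ∅
  x = 3: [0↦6, 1↦6, 2↦3, 3↦3, 4↦5, 5↦1, 6↦4]  zeros at y ∈ ∅
  x = 4: [0↦0, 1↦6, 2↦2, 3↦1, 4↦2, 5↦4, 6↦6]  zeros at y ∈ {0}
  x = 5: [0↦1, 1↦1, 2↦5, 3↦5, 4↦0, 5↦3, 6↦6]  zeros at y ∈ {4}
  x = 6: [0↦1, 1↦4, 2↦4, 3↦0, 4↦5, 5↦4, 6↦3]  zeros at y ∈ {3}
Collecting zeros: affine points = {(0, 1), (1, 2), (4, 0), (5, 4), (6, 3)}.
Total count |C(F_7)_aff| = 5.


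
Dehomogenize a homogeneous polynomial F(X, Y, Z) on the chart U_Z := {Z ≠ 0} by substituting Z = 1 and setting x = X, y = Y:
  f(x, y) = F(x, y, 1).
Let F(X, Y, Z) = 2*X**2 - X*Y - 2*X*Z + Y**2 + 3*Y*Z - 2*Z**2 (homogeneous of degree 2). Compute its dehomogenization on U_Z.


f(x, y) = 2*x**2 - x*y - 2*x + y**2 + 3*y - 2

On U_Z we set Z = 1. Each monomial c·X^i·Y^j·Z^k in F becomes c·x^i·y^j·1^k = c·x^i·y^j.
Substituting Z = 1: F(X, Y, 1) = 2*x**2 - x*y - 2*x + y**2 + 3*y - 2.
Note: deg(f) ≤ deg(F) = 2; strict inequality happens when F is divisible by Z (lost terms).


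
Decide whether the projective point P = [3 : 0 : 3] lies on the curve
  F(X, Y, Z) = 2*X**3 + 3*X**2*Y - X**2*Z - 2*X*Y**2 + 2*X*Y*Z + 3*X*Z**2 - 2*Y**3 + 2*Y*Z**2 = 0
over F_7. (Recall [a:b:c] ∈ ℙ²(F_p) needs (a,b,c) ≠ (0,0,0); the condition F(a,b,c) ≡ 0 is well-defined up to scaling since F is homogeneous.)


F(3,0,3) ≡ 3 (mod 7); P is NOT on the curve.

Evaluate F(3, 0, 3) term-by-term (mod 7).
  2*X**3 ↦ 2·27·1·1 = 54
  3*X**2*Y ↦ 3·9·0·1 = 0
  -X**2*Z ↦ -1·9·1·3 = -27
  -2*X*Y**2 ↦ -2·3·0·1 = 0
  2*X*Y*Z ↦ 2·3·0·3 = 0
  3*X*Z**2 ↦ 3·3·1·9 = 81
  -2*Y**3 ↦ -2·1·0·1 = 0
  2*Y*Z**2 ↦ 2·1·0·9 = 0
Sum: F(3, 0, 3) = (54) + (0) + (-27) + (0) + (0) + (81) + (0) + (0) = 108.
Reducing mod 7: 108 ≡ 3 (mod 7).
Since F(a, b, c) ≡ 3 ≠ 0 (mod 7), P does NOT lie on the curve.


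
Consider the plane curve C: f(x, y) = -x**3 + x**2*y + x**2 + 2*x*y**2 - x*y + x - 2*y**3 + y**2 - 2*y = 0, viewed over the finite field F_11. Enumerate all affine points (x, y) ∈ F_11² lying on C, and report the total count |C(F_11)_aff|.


Affine F_11-points: {(0, 0), (1, 1), (1, 8), (1, 9), (2, 3), (3, 7), (4, 0), (6, 10), (8, 0), (9, 6), (10, 4)}; count = 11.

For each of the 121 pairs (x, y) ∈ F_11², evaluate f(x, y) mod 11. Record the zeros.
  x = 0: [0↦0, 1↦8, 2↦6, 3↦4, 4↦1, 5↦7, 6↦10, 7↦9, 8↦3, 9↦2, 10↦5]  zeros at y ∈ {0}
  x = 1: [0↦1, 1↦0, 2↦4, 3↦1, 4↦1, 5↦3, 6↦6, 7↦9, 8↦0, 9↦0, 10↦8]  zeros at y ∈ {1, 8, 9}
  x = 2: [0↦9, 1↦1, 2↦2, 3↦0, 4↦5, 5↦5, 6↦10, 7↦8, 8↦9, 9↦1, 10↦5]  zeros at y ∈ {3}
  x = 3: [0↦7, 1↦5, 2↦5, 3↦6, 4↦7, 5↦7, 6↦5, 7↦0, 8↦2, 9↦10, 10↦1]  zeros at y ∈ {7}
  x = 4: [0↦0, 1↦6, 2↦7, 3↦2, 4↦1, 5↦3, 6↦7, 7↦1, 8↦6, 9↦10, 10↦1]  zeros at y ∈ {0}
  x = 5: [0↦4, 1↦9, 2↦2, 3↦4, 4↦3, 5↦9, 6↦10, 7↦5, 8↦4, 9↦6, 10↦10]  zeros at y ∈ ∅
  x = 6: [0↦2, 1↦8, 2↦6, 3↦6, 4↦7, 5↦8, 6↦8, 7↦6, 8↦1, 9↦3, 10↦0]  zeros at y ∈ {10}
  x = 7: [0↦10, 1↦8, 2↦2, 3↦2, 4↦7, 5↦5, 6↦6, 7↦9, 8↦2, 9↦6, 10↦9]  zeros at y ∈ ∅
  x = 8: [0↦0, 1↦3, 2↦6, 3↦8, 4↦8, 5↦5, 6↦9, 7↦8, 8↦1, 9↦9, 10↦9]  zeros at y ∈ {0}
  x = 9: [0↦10, 1↦9, 2↦1, 3↦7, 4↦4, 5↦2, 6↦0, 7↦8, 8↦3, 9↦6, 10↦5]  zeros at y ∈ {6}
  x = 10: [0↦1, 1↦9, 2↦3, 3↦4, 4↦0, 5↦1, 6↦6, 7↦3, 8↦2, 9↦2, 10↦2]  zeros at y ∈ {4}
Collecting zeros: affine points = {(0, 0), (1, 1), (1, 8), (1, 9), (2, 3), (3, 7), (4, 0), (6, 10), (8, 0), (9, 6), (10, 4)}.
Total count |C(F_11)_aff| = 11.


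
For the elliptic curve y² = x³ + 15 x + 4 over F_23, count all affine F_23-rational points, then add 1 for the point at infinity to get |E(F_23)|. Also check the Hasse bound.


Affine points = {(0, 2), (0, 21), (4, 6), (4, 17), (10, 2), (10, 21), (12, 7), (12, 16), (13, 2), (13, 21), (15, 4), (15, 19), (16, 4), (16, 19), (19, 8), (19, 15), (20, 1), (20, 22), (21, 9), (21, 14)}; affine count = 20; |E(F_23)| = 21.

Discriminant check: Δ ∝ 4a³ + 27b² = 4·15³ + 27·4² = 4·3375 + 27·16 ≡ 17 (mod 23). Nonzero ⇒ E is nonsingular.
For each x ∈ F_23, compute rhs = x³ + 15·x + 4 mod 23, then count y ∈ F_23 with y² ≡ rhs.
  x = 0: rhs = 4, matching y values: 2, 21 (2 points).
  x = 1: rhs = 20, matching y values: none (0 points).
  x = 2: rhs = 19, matching y values: none (0 points).
  x = 3: rhs = 7, matching y values: none (0 points).
  x = 4: rhs = 13, matching y values: 6, 17 (2 points).
  x = 5: rhs = 20, matching y values: none (0 points).
  x = 6: rhs = 11, matching y values: none (0 points).
  x = 7: rhs = 15, matching y values: none (0 points).
  x = 8: rhs = 15, matching y values: none (0 points).
  x = 9: rhs = 17, matching y values: none (0 points).
  x = 10: rhs = 4, matching y values: 2, 21 (2 points).
  x = 11: rhs = 5, matching y values: none (0 points).
  x = 12: rhs = 3, matching y values: 7, 16 (2 points).
  x = 13: rhs = 4, matching y values: 2, 21 (2 points).
  x = 14: rhs = 14, matching y values: none (0 points).
  x = 15: rhs = 16, matching y values: 4, 19 (2 points).
  x = 16: rhs = 16, matching y values: 4, 19 (2 points).
  x = 17: rhs = 20, matching y values: none (0 points).
  x = 18: rhs = 11, matching y values: none (0 points).
  x = 19: rhs = 18, matching y values: 8, 15 (2 points).
  x = 20: rhs = 1, matching y values: 1, 22 (2 points).
  x = 21: rhs = 12, matching y values: 9, 14 (2 points).
  x = 22: rhs = 11, matching y values: none (0 points).
Total affine count: 20.
Full point count |E(F_23)| = 20 + 1 = 21.
Hasse bound: |21 − (23+1)| = |-3| = 3 ≤ 2√23 ≈ 9.5917 ✓.


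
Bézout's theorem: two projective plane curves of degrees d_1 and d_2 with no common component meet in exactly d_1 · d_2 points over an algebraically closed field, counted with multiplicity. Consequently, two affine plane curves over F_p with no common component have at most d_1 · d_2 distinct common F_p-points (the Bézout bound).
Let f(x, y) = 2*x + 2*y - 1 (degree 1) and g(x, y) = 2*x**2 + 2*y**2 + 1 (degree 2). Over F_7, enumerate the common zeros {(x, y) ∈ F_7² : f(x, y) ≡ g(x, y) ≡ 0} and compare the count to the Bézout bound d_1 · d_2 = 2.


Common zeros: {(1, 3), (3, 1)}; count = 2; Bézout bound = 2.

deg(f) = 1, deg(g) = 2, so Bézout bound = 2.
Scan x ∈ F_7. For each x, list the y ∈ F_7 with f(x, y) ≡ 0 and those with g(x, y) ≡ 0 (mod 7); the common zeros in that column are the intersection.
  x = 0: f ≡ 0 at y ∈ {4}; g ≡ 0 at y ∈ ∅; common: ∅.
  x = 1: f ≡ 0 at y ∈ {3}; g ≡ 0 at y ∈ {3, 4}; common: {3}.
  x = 2: f ≡ 0 at y ∈ {2}; g ≡ 0 at y ∈ ∅; common: ∅.
  x = 3: f ≡ 0 at y ∈ {1}; g ≡ 0 at y ∈ {1, 6}; common: {1}.
  x = 4: f ≡ 0 at y ∈ {0}; g ≡ 0 at y ∈ {1, 6}; common: ∅.
  x = 5: f ≡ 0 at y ∈ {6}; g ≡ 0 at y ∈ ∅; common: ∅.
  x = 6: f ≡ 0 at y ∈ {5}; g ≡ 0 at y ∈ {3, 4}; common: ∅.
Collecting: common zeros = {(1, 3), (3, 1)}, so the count is 2.
Comparison with the Bézout bound: 2 ≤ 2 = deg(f)·deg(g), as expected for curves with no common component (the bound is attained).


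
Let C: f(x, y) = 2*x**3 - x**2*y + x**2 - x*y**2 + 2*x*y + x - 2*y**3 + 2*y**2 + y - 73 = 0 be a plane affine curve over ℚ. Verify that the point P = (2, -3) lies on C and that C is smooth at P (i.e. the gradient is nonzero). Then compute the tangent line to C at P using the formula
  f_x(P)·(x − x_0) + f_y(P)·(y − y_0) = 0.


Tangent line at P: 26*x - 53*y - 211 = 0.

Step 1: f(2, -3) = 0, so P lies on C.
Step 2: partial derivatives
  f_x(x, y) = 6*x**2 - 2*x*y + 2*x - y**2 + 2*y + 1, f_y(x, y) = -x**2 - 2*x*y + 2*x - 6*y**2 + 4*y + 1.
  f_x(P) = 26, f_y(P) = -53 (gradient nonzero, so P is smooth).
Step 3: tangent line at P: 26·(x − 2) + -53·(y − -3) = 0.
Expanding: 26*x - 53*y - 211 = 0.


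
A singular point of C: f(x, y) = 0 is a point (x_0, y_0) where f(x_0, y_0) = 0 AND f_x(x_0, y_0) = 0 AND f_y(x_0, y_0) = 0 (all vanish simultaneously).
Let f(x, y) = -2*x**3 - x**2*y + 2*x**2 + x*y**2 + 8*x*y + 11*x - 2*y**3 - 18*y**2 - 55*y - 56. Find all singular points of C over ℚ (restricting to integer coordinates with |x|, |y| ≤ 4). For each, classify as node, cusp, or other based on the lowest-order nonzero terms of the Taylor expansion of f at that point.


Singular points: {(1, -3)}; classification: node.

Compute partial derivatives:
  f_x = -6*x**2 - 2*x*y + 4*x + y**2 + 8*y + 11.
  f_y = -x**2 + 2*x*y + 8*x - 6*y**2 - 36*y - 55.
Scan x_0 ∈ {−4, ..., 4}. For each x_0, f_y(x_0, y) is a polynomial in y; find its integer roots y ∈ {−4, ..., 4}, then test f_x and f at those candidates.
  x = -4: f_y(-4, y) = -6*y**2 - 44*y - 103; no integer root y with |y| ≤ 4.
  x = -3: f_y(-3, y) = -6*y**2 - 42*y - 88; no integer root y with |y| ≤ 4.
  x = -2: f_y(-2, y) = -6*y**2 - 40*y - 75; no integer root y with |y| ≤ 4.
  x = -1: f_y(-1, y) = -6*y**2 - 38*y - 64; no integer root y with |y| ≤ 4.
  x = 0: f_y(0, y) = -6*y**2 - 36*y - 55; no integer root y with |y| ≤ 4.
  x = 1: f_y(1, y) = -6*y**2 - 34*y - 48; vanishes at y ∈ {-3}. (1, -3): f_x = 0, f = 0 — SINGULAR.
  x = 2: f_y(2, y) = -6*y**2 - 32*y - 43; no integer root y with |y| ≤ 4.
  x = 3: f_y(3, y) = -6*y**2 - 30*y - 40; no integer root y with |y| ≤ 4.
  x = 4: f_y(4, y) = -6*y**2 - 28*y - 39; no integer root y with |y| ≤ 4.
Only singular point on the grid: (1, -3).
Classify: substitute x = 1 + u, y = -3 + v and expand: f = -2*u**3 - u**2*v - u**2 + u*v**2 - 2*v**3 + v**2.
No constant or linear terms (consistent with a singular point). Quadratic part: -u**2 + v**2. Cubic part: -2*u**3 - u**2*v + u*v**2 - 2*v**3.
The quadratic part v**2 - u**2 = (v − u)(v + u) splits into two distinct linear factors, so there are two distinct tangent lines y − -3 = ±(x − 1) — this is a node (ordinary double point).
Classification: node.
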